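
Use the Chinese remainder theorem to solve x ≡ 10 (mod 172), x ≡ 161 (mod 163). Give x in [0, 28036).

9126

Write x = 10 + 172·k. Then 172·k ≡ 161 − 10 ≡ 151 (mod 163).
Need 172⁻¹ mod 163. Extended Euclid on (163, 9):
163 = 18×9 + 1
9 = 9×1 + 0
Back-substitute:
1 = 163 − 18·9
172⁻¹ ≡ 145 (mod 163), so k ≡ 145·151 ≡ 53 (mod 163).
x = 10 + 172·53 = 9126.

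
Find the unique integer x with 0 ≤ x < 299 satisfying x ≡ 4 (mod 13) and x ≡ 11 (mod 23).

Write x = 4 + 13·k. Then 13·k ≡ 11 − 4 ≡ 7 (mod 23).
Need 13⁻¹ mod 23. Extended Euclid on (23, 13):
23 = 1×13 + 10
13 = 1×10 + 3
10 = 3×3 + 1
3 = 3×1 + 0
Back-substitute:
1 = 10 − 3·3
1 = −3·13 + 4·10
1 = 4·23 − 7·13
13⁻¹ ≡ 16 (mod 23), so k ≡ 16·7 ≡ 20 (mod 23).
x = 4 + 13·20 = 264.

264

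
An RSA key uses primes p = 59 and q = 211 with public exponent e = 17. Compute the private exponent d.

φ(n) = (p−1)(q−1) = 58·210 = 12180.
Need d with 17·d ≡ 1 (mod 12180). Apply the extended Euclidean algorithm:
12180 = 716·17 + 8
17 = 2·8 + 1
8 = 8·1 + 0
Back-substitute:
1 = 17 − 2·8
1 = −2·12180 + 1433·17
So 17·1433 ≡ 1 (mod 12180), hence d = 1433.

1433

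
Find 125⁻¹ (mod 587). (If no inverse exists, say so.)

479

Apply the Euclidean algorithm to 587 and 125:
587 = 4·125 + 87
125 = 1·87 + 38
87 = 2·38 + 11
38 = 3·11 + 5
11 = 2·5 + 1
5 = 5·1 + 0
gcd = 1, so the inverse exists. Back-substitute:
1 = 11 − 2·5
1 = −2·38 + 7·11
1 = 7·87 − 16·38
1 = −16·125 + 23·87
1 = 23·587 − 108·125
So 125·(-108) ≡ 1 (mod 587), and -108 ≡ 479 (mod 587).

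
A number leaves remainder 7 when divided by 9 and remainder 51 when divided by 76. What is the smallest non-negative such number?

Write x = 7 + 9·k. Then 9·k ≡ 51 − 7 ≡ 44 (mod 76).
Need 9⁻¹ mod 76. Extended Euclid on (76, 9):
76 = 8×9 + 4
9 = 2×4 + 1
4 = 4×1 + 0
Back-substitute:
1 = 9 − 2·4
1 = −2·76 + 17·9
9⁻¹ ≡ 17 (mod 76), so k ≡ 17·44 ≡ 64 (mod 76).
x = 7 + 9·64 = 583.

583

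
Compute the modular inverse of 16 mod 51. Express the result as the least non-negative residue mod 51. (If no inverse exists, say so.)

16

gcd(51, 16) by repeated division:
51 = 3×16 + 3
16 = 5×3 + 1
3 = 3×1 + 0
Since gcd(16, 51) = 1, back-substitute to write 1 as a combination:
1 = 16 − 5·3
1 = −5·51 + 16·16
So 16·16 ≡ 1 (mod 51).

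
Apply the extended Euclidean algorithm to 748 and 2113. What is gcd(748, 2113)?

Apply Euclid's algorithm to 2113 and 748:
2113 = 2·748 + 617
748 = 1·617 + 131
617 = 4·131 + 93
131 = 1·93 + 38
93 = 2·38 + 17
38 = 2·17 + 4
17 = 4·4 + 1
4 = 4·1 + 0
gcd(748, 2113) = 1.
Express as a combination:
1 = 17 − 4·4
1 = −4·38 + 9·17
1 = 9·93 − 22·38
1 = −22·131 + 31·93
1 = 31·617 − 146·131
1 = −146·748 + 177·617
1 = 177·2113 − 500·748
So 1 = (177)·2113 + (-500)·748.

1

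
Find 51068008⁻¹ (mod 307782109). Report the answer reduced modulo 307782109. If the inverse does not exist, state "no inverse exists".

Apply the Euclidean algorithm to 307782109 and 51068008:
307782109 = 6·51068008 + 1374061
51068008 = 37·1374061 + 227751
1374061 = 6·227751 + 7555
227751 = 30·7555 + 1101
7555 = 6·1101 + 949
1101 = 1·949 + 152
949 = 6·152 + 37
152 = 4·37 + 4
37 = 9·4 + 1
4 = 4·1 + 0
Since gcd(51068008, 307782109) = 1, back-substitute to write 1 as a combination:
1 = 37 − 9·4
1 = −9·152 + 37·37
1 = 37·949 − 231·152
1 = −231·1101 + 268·949
1 = 268·7555 − 1839·1101
1 = −1839·227751 + 55438·7555
1 = 55438·1374061 − 334467·227751
1 = −334467·51068008 + 12430717·1374061
1 = 12430717·307782109 − 74918769·51068008
Hence 51068008⁻¹ ≡ -74918769 ≡ 232863340 (mod 307782109).

232863340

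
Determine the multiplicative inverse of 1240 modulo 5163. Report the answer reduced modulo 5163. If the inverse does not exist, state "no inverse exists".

gcd(5163, 1240) by repeated division:
5163 = 4×1240 + 203
1240 = 6×203 + 22
203 = 9×22 + 5
22 = 4×5 + 2
5 = 2×2 + 1
2 = 2×1 + 0
gcd = 1, so the inverse exists. Back-substitute:
1 = 5 − 2·2
1 = −2·22 + 9·5
1 = 9·203 − 83·22
1 = −83·1240 + 507·203
1 = 507·5163 − 2111·1240
Thus 1240·(-2111) ≡ 1 (mod 5163); reducing, -2111 mod 5163 = 3052.

3052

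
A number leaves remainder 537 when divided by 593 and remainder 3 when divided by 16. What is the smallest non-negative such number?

Write x = 537 + 593·k. Then 593·k ≡ 3 − 537 ≡ 10 (mod 16).
Need 593⁻¹ mod 16. Extended Euclid on (16, 1):
16 = 16·1 + 0
593⁻¹ ≡ 1 (mod 16), so k ≡ 1·10 ≡ 10 (mod 16).
x = 537 + 593·10 = 6467.

6467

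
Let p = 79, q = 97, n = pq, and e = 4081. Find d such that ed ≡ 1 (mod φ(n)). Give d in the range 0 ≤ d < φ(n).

φ(n) = (p−1)(q−1) = 78·96 = 7488.
Need d with 4081·d ≡ 1 (mod 7488). Apply the extended Euclidean algorithm:
7488 = 1×4081 + 3407
4081 = 1×3407 + 674
3407 = 5×674 + 37
674 = 18×37 + 8
37 = 4×8 + 5
8 = 1×5 + 3
5 = 1×3 + 2
3 = 1×2 + 1
2 = 2×1 + 0
Back-substitute:
1 = 3 − 2
1 = −5 + 2·3
1 = 2·8 − 3·5
1 = −3·37 + 14·8
1 = 14·674 − 255·37
1 = −255·3407 + 1289·674
1 = 1289·4081 − 1544·3407
1 = −1544·7488 + 2833·4081
So 4081·2833 ≡ 1 (mod 7488), hence d = 2833.

2833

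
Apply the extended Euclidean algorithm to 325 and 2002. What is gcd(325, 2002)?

Euclidean algorithm:
2002 = 6×325 + 52
325 = 6×52 + 13
52 = 4×13 + 0
gcd(325, 2002) = 13.
Express as a combination:
13 = 325 − 6·52
13 = −6·2002 + 37·325
So 13 = (-6)·2002 + (37)·325.

13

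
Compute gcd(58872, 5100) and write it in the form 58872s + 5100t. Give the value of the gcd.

Euclidean algorithm:
58872 = 11×5100 + 2772
5100 = 1×2772 + 2328
2772 = 1×2328 + 444
2328 = 5×444 + 108
444 = 4×108 + 12
108 = 9×12 + 0
gcd(58872, 5100) = 12.
Express as a combination:
12 = 444 − 4·108
12 = −4·2328 + 21·444
12 = 21·2772 − 25·2328
12 = −25·5100 + 46·2772
12 = 46·58872 − 531·5100
So 12 = (46)·58872 + (-531)·5100.

12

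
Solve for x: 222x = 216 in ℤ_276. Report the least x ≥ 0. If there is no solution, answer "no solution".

42

First find gcd(222, 276):
276 = 1·222 + 54
222 = 4·54 + 6
54 = 9·6 + 0
gcd = 6 and 6 | 216, so solutions exist. Divide through by 6: 37x ≡ 36 (mod 46).
Now find 37⁻¹ mod 46:
46 = 1*37 + 9
37 = 4*9 + 1
9 = 9*1 + 0
Back-substitute:
1 = 37 − 4·9
1 = −4·46 + 5·37
So 37⁻¹ ≡ 5 (mod 46).
Then x ≡ 5·36 ≡ 42 (mod 46); the smallest non-negative solution is x = 42.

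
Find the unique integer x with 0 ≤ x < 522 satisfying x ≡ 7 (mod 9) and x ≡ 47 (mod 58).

Write x = 7 + 9·k. Then 9·k ≡ 47 − 7 ≡ 40 (mod 58).
Need 9⁻¹ mod 58. Extended Euclid on (58, 9):
58 = 6*9 + 4
9 = 2*4 + 1
4 = 4*1 + 0
Back-substitute:
1 = 9 − 2·4
1 = −2·58 + 13·9
9⁻¹ ≡ 13 (mod 58), so k ≡ 13·40 ≡ 56 (mod 58).
x = 7 + 9·56 = 511.

511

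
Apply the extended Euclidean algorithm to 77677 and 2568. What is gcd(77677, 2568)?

1

Euclidean algorithm:
77677 = 30·2568 + 637
2568 = 4·637 + 20
637 = 31·20 + 17
20 = 1·17 + 3
17 = 5·3 + 2
3 = 1·2 + 1
2 = 2·1 + 0
gcd(77677, 2568) = 1.
Express as a combination:
1 = 3 − 2
1 = −17 + 6·3
1 = 6·20 − 7·17
1 = −7·637 + 223·20
1 = 223·2568 − 899·637
1 = −899·77677 + 27193·2568
So 1 = (-899)·77677 + (27193)·2568.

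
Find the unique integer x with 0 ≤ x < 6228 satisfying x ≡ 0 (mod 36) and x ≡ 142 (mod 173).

Write x = 0 + 36·k. Then 36·k ≡ 142 − 0 ≡ 142 (mod 173).
Need 36⁻¹ mod 173. Extended Euclid on (173, 36):
173 = 4×36 + 29
36 = 1×29 + 7
29 = 4×7 + 1
7 = 7×1 + 0
Back-substitute:
1 = 29 − 4·7
1 = −4·36 + 5·29
1 = 5·173 − 24·36
36⁻¹ ≡ 149 (mod 173), so k ≡ 149·142 ≡ 52 (mod 173).
x = 0 + 36·52 = 1872.

1872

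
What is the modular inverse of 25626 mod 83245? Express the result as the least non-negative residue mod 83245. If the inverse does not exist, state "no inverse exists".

63751

Run Euclid on (83245, 25626):
83245 = 3*25626 + 6367
25626 = 4*6367 + 158
6367 = 40*158 + 47
158 = 3*47 + 17
47 = 2*17 + 13
17 = 1*13 + 4
13 = 3*4 + 1
4 = 4*1 + 0
gcd = 1, so the inverse exists. Back-substitute:
1 = 13 − 3·4
1 = −3·17 + 4·13
1 = 4·47 − 11·17
1 = −11·158 + 37·47
1 = 37·6367 − 1491·158
1 = −1491·25626 + 6001·6367
1 = 6001·83245 − 19494·25626
Hence 25626⁻¹ ≡ -19494 ≡ 63751 (mod 83245).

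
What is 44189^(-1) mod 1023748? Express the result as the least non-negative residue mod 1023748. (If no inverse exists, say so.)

712377

Run Euclid on (1023748, 44189):
1023748 = 23*44189 + 7401
44189 = 5*7401 + 7184
7401 = 1*7184 + 217
7184 = 33*217 + 23
217 = 9*23 + 10
23 = 2*10 + 3
10 = 3*3 + 1
3 = 3*1 + 0
gcd = 1, so the inverse exists. Back-substitute:
1 = 10 − 3·3
1 = −3·23 + 7·10
1 = 7·217 − 66·23
1 = −66·7184 + 2185·217
1 = 2185·7401 − 2251·7184
1 = −2251·44189 + 13440·7401
1 = 13440·1023748 − 311371·44189
Hence 44189⁻¹ ≡ -311371 ≡ 712377 (mod 1023748).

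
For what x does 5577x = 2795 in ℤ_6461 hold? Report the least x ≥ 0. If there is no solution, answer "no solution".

48

First find gcd(5577, 6461):
6461 = 1·5577 + 884
5577 = 6·884 + 273
884 = 3·273 + 65
273 = 4·65 + 13
65 = 5·13 + 0
gcd = 13 and 13 | 2795, so solutions exist. Divide through by 13: 429x ≡ 215 (mod 497).
Now find 429⁻¹ mod 497:
497 = 1·429 + 68
429 = 6·68 + 21
68 = 3·21 + 5
21 = 4·5 + 1
5 = 5·1 + 0
Back-substitute:
1 = 21 − 4·5
1 = −4·68 + 13·21
1 = 13·429 − 82·68
1 = −82·497 + 95·429
So 429⁻¹ ≡ 95 (mod 497).
Then x ≡ 95·215 ≡ 48 (mod 497); the smallest non-negative solution is x = 48.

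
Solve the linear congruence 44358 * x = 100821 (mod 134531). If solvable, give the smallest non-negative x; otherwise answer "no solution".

59625

First find gcd(44358, 134531):
134531 = 3*44358 + 1457
44358 = 30*1457 + 648
1457 = 2*648 + 161
648 = 4*161 + 4
161 = 40*4 + 1
4 = 4*1 + 0
gcd = 1, so a unique solution mod 134531 exists.
Back-substitute for the Bézout coefficients:
1 = 161 − 40·4
1 = −40·648 + 161·161
1 = 161·1457 − 362·648
1 = −362·44358 + 11021·1457
1 = 11021·134531 − 33425·44358
So 44358·(-33425) ≡ 1 (mod 134531), giving 44358⁻¹ ≡ 101106.
x ≡ 44358⁻¹·100821 ≡ 101106·100821 ≡ 59625 (mod 134531).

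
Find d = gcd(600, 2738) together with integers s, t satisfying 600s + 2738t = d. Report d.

2

Repeated division:
2738 = 4·600 + 338
600 = 1·338 + 262
338 = 1·262 + 76
262 = 3·76 + 34
76 = 2·34 + 8
34 = 4·8 + 2
8 = 4·2 + 0
gcd(600, 2738) = 2.
Express as a combination:
2 = 34 − 4·8
2 = −4·76 + 9·34
2 = 9·262 − 31·76
2 = −31·338 + 40·262
2 = 40·600 − 71·338
2 = −71·2738 + 324·600
So 2 = (-71)·2738 + (324)·600.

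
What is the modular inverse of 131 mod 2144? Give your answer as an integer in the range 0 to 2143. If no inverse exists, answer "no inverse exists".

491

Run Euclid on (2144, 131):
2144 = 16*131 + 48
131 = 2*48 + 35
48 = 1*35 + 13
35 = 2*13 + 9
13 = 1*9 + 4
9 = 2*4 + 1
4 = 4*1 + 0
gcd = 1, so the inverse exists. Back-substitute:
1 = 9 − 2·4
1 = −2·13 + 3·9
1 = 3·35 − 8·13
1 = −8·48 + 11·35
1 = 11·131 − 30·48
1 = −30·2144 + 491·131
So 131·491 ≡ 1 (mod 2144).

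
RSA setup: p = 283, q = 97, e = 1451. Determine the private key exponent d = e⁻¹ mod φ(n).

φ(n) = (p−1)(q−1) = 282·96 = 27072.
Need d with 1451·d ≡ 1 (mod 27072). Apply the extended Euclidean algorithm:
27072 = 18·1451 + 954
1451 = 1·954 + 497
954 = 1·497 + 457
497 = 1·457 + 40
457 = 11·40 + 17
40 = 2·17 + 6
17 = 2·6 + 5
6 = 1·5 + 1
5 = 5·1 + 0
Back-substitute:
1 = 6 − 5
1 = −17 + 3·6
1 = 3·40 − 7·17
1 = −7·457 + 80·40
1 = 80·497 − 87·457
1 = −87·954 + 167·497
1 = 167·1451 − 254·954
1 = −254·27072 + 4739·1451
So 1451·4739 ≡ 1 (mod 27072), hence d = 4739.

4739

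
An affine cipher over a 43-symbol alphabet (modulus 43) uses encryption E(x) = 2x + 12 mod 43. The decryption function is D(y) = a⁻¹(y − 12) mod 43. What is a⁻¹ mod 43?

22

gcd(43, 2) by repeated division:
43 = 21*2 + 1
2 = 2*1 + 0
The gcd is 1. Working backward:
1 = 43 − 21·2
So 2·(-21) ≡ 1 (mod 43), and -21 ≡ 22 (mod 43).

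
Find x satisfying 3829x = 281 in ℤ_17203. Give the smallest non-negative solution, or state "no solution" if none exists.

10055

First find gcd(3829, 17203):
17203 = 4·3829 + 1887
3829 = 2·1887 + 55
1887 = 34·55 + 17
55 = 3·17 + 4
17 = 4·4 + 1
4 = 4·1 + 0
gcd = 1, so a unique solution mod 17203 exists.
Back-substitute for the Bézout coefficients:
1 = 17 − 4·4
1 = −4·55 + 13·17
1 = 13·1887 − 446·55
1 = −446·3829 + 905·1887
1 = 905·17203 − 4066·3829
So 3829·(-4066) ≡ 1 (mod 17203), giving 3829⁻¹ ≡ 13137.
x ≡ 3829⁻¹·281 ≡ 13137·281 ≡ 10055 (mod 17203).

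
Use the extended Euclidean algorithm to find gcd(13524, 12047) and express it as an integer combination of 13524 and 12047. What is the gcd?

7

Apply Euclid's algorithm to 13524 and 12047:
13524 = 1×12047 + 1477
12047 = 8×1477 + 231
1477 = 6×231 + 91
231 = 2×91 + 49
91 = 1×49 + 42
49 = 1×42 + 7
42 = 6×7 + 0
gcd(13524, 12047) = 7.
Express as a combination:
7 = 49 − 42
7 = −91 + 2·49
7 = 2·231 − 5·91
7 = −5·1477 + 32·231
7 = 32·12047 − 261·1477
7 = −261·13524 + 293·12047
So 7 = (-261)·13524 + (293)·12047.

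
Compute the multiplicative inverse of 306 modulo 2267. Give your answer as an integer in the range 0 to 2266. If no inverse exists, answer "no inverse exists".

1741

Apply the Euclidean algorithm to 2267 and 306:
2267 = 7×306 + 125
306 = 2×125 + 56
125 = 2×56 + 13
56 = 4×13 + 4
13 = 3×4 + 1
4 = 4×1 + 0
The gcd is 1. Working backward:
1 = 13 − 3·4
1 = −3·56 + 13·13
1 = 13·125 − 29·56
1 = −29·306 + 71·125
1 = 71·2267 − 526·306
Thus 306·(-526) ≡ 1 (mod 2267); reducing, -526 mod 2267 = 1741.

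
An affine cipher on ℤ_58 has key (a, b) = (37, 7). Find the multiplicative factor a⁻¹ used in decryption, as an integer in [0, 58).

gcd(58, 37) by repeated division:
58 = 1×37 + 21
37 = 1×21 + 16
21 = 1×16 + 5
16 = 3×5 + 1
5 = 5×1 + 0
The gcd is 1. Working backward:
1 = 16 − 3·5
1 = −3·21 + 4·16
1 = 4·37 − 7·21
1 = −7·58 + 11·37
So 37·11 ≡ 1 (mod 58).

11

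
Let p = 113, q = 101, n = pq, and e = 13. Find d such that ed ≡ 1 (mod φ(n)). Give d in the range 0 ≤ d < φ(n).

φ(n) = (p−1)(q−1) = 112·100 = 11200.
Need d with 13·d ≡ 1 (mod 11200). Apply the extended Euclidean algorithm:
11200 = 861*13 + 7
13 = 1*7 + 6
7 = 1*6 + 1
6 = 6*1 + 0
Back-substitute:
1 = 7 − 6
1 = −13 + 2·7
1 = 2·11200 − 1723·13
So 13·(-1723) ≡ 1 (mod 11200), hence d ≡ -1723 ≡ 9477 (mod 11200).

9477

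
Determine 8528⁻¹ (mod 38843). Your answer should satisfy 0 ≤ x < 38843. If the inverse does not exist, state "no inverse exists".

10189

Run Euclid on (38843, 8528):
38843 = 4*8528 + 4731
8528 = 1*4731 + 3797
4731 = 1*3797 + 934
3797 = 4*934 + 61
934 = 15*61 + 19
61 = 3*19 + 4
19 = 4*4 + 3
4 = 1*3 + 1
3 = 3*1 + 0
gcd = 1, so the inverse exists. Back-substitute:
1 = 4 − 3
1 = −19 + 5·4
1 = 5·61 − 16·19
1 = −16·934 + 245·61
1 = 245·3797 − 996·934
1 = −996·4731 + 1241·3797
1 = 1241·8528 − 2237·4731
1 = −2237·38843 + 10189·8528
So 8528·10189 ≡ 1 (mod 38843).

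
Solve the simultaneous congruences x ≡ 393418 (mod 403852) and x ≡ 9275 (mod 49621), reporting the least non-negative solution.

11246460062

Write x = 393418 + 403852·k. Then 403852·k ≡ 9275 − 393418 ≡ 12825 (mod 49621).
Need 403852⁻¹ mod 49621. Extended Euclid on (49621, 6884):
49621 = 7*6884 + 1433
6884 = 4*1433 + 1152
1433 = 1*1152 + 281
1152 = 4*281 + 28
281 = 10*28 + 1
28 = 28*1 + 0
Back-substitute:
1 = 281 − 10·28
1 = −10·1152 + 41·281
1 = 41·1433 − 51·1152
1 = −51·6884 + 245·1433
1 = 245·49621 − 1766·6884
403852⁻¹ ≡ 47855 (mod 49621), so k ≡ 47855·12825 ≡ 27847 (mod 49621).
x = 393418 + 403852·27847 = 11246460062.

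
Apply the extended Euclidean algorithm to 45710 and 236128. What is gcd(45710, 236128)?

2

Apply Euclid's algorithm to 236128 and 45710:
236128 = 5·45710 + 7578
45710 = 6·7578 + 242
7578 = 31·242 + 76
242 = 3·76 + 14
76 = 5·14 + 6
14 = 2·6 + 2
6 = 3·2 + 0
gcd(45710, 236128) = 2.
Express as a combination:
2 = 14 − 2·6
2 = −2·76 + 11·14
2 = 11·242 − 35·76
2 = −35·7578 + 1096·242
2 = 1096·45710 − 6611·7578
2 = −6611·236128 + 34151·45710
So 2 = (-6611)·236128 + (34151)·45710.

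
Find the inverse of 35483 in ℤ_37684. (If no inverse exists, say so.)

Extended Euclidean algorithm:
37684 = 1*35483 + 2201
35483 = 16*2201 + 267
2201 = 8*267 + 65
267 = 4*65 + 7
65 = 9*7 + 2
7 = 3*2 + 1
2 = 2*1 + 0
Since gcd(35483, 37684) = 1, back-substitute to write 1 as a combination:
1 = 7 − 3·2
1 = −3·65 + 28·7
1 = 28·267 − 115·65
1 = −115·2201 + 948·267
1 = 948·35483 − 15283·2201
1 = −15283·37684 + 16231·35483
So 35483·16231 ≡ 1 (mod 37684).

16231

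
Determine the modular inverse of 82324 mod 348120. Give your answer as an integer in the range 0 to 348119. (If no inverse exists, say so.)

no inverse exists

Compute gcd(82324, 348120):
348120 = 4×82324 + 18824
82324 = 4×18824 + 7028
18824 = 2×7028 + 4768
7028 = 1×4768 + 2260
4768 = 2×2260 + 248
2260 = 9×248 + 28
248 = 8×28 + 24
28 = 1×24 + 4
24 = 6×4 + 0
gcd(82324, 348120) = 4 ≠ 1, so 82324 has no multiplicative inverse modulo 348120.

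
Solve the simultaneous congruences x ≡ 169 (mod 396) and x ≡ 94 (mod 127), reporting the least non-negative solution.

48481

Write x = 169 + 396·k. Then 396·k ≡ 94 − 169 ≡ 52 (mod 127).
Need 396⁻¹ mod 127. Extended Euclid on (127, 15):
127 = 8·15 + 7
15 = 2·7 + 1
7 = 7·1 + 0
Back-substitute:
1 = 15 − 2·7
1 = −2·127 + 17·15
396⁻¹ ≡ 17 (mod 127), so k ≡ 17·52 ≡ 122 (mod 127).
x = 169 + 396·122 = 48481.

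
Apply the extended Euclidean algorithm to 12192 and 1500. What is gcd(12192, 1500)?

12

Euclidean algorithm:
12192 = 8*1500 + 192
1500 = 7*192 + 156
192 = 1*156 + 36
156 = 4*36 + 12
36 = 3*12 + 0
gcd(12192, 1500) = 12.
Express as a combination:
12 = 156 − 4·36
12 = −4·192 + 5·156
12 = 5·1500 − 39·192
12 = −39·12192 + 317·1500
So 12 = (-39)·12192 + (317)·1500.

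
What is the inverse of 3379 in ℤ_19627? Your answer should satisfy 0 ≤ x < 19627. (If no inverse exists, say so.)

9677

Extended Euclidean algorithm:
19627 = 5*3379 + 2732
3379 = 1*2732 + 647
2732 = 4*647 + 144
647 = 4*144 + 71
144 = 2*71 + 2
71 = 35*2 + 1
2 = 2*1 + 0
gcd = 1, so the inverse exists. Back-substitute:
1 = 71 − 35·2
1 = −35·144 + 71·71
1 = 71·647 − 319·144
1 = −319·2732 + 1347·647
1 = 1347·3379 − 1666·2732
1 = −1666·19627 + 9677·3379
So 3379·9677 ≡ 1 (mod 19627).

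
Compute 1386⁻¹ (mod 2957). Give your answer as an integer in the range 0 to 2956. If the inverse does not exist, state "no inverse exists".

975

Run Euclid on (2957, 1386):
2957 = 2×1386 + 185
1386 = 7×185 + 91
185 = 2×91 + 3
91 = 30×3 + 1
3 = 3×1 + 0
Since gcd(1386, 2957) = 1, back-substitute to write 1 as a combination:
1 = 91 − 30·3
1 = −30·185 + 61·91
1 = 61·1386 − 457·185
1 = −457·2957 + 975·1386
So 1386·975 ≡ 1 (mod 2957).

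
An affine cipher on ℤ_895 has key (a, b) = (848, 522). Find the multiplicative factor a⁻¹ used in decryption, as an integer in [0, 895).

457

Extended Euclidean algorithm:
895 = 1*848 + 47
848 = 18*47 + 2
47 = 23*2 + 1
2 = 2*1 + 0
The gcd is 1. Working backward:
1 = 47 − 23·2
1 = −23·848 + 415·47
1 = 415·895 − 438·848
Hence 848⁻¹ ≡ -438 ≡ 457 (mod 895).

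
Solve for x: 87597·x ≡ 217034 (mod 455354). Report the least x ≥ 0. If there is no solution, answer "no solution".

First find gcd(87597, 455354):
455354 = 5×87597 + 17369
87597 = 5×17369 + 752
17369 = 23×752 + 73
752 = 10×73 + 22
73 = 3×22 + 7
22 = 3×7 + 1
7 = 7×1 + 0
gcd = 1, so a unique solution mod 455354 exists.
Back-substitute for the Bézout coefficients:
1 = 22 − 3·7
1 = −3·73 + 10·22
1 = 10·752 − 103·73
1 = −103·17369 + 2379·752
1 = 2379·87597 − 11998·17369
1 = −11998·455354 + 62369·87597
So 87597·(62369) ≡ 1 (mod 455354), giving 87597⁻¹ ≡ 62369.
x ≡ 87597⁻¹·217034 ≡ 62369·217034 ≡ 340542 (mod 455354).

340542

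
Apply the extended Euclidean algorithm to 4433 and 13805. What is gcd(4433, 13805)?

11

Euclidean algorithm:
13805 = 3×4433 + 506
4433 = 8×506 + 385
506 = 1×385 + 121
385 = 3×121 + 22
121 = 5×22 + 11
22 = 2×11 + 0
gcd(4433, 13805) = 11.
Working backward:
11 = 121 − 5·22
11 = −5·385 + 16·121
11 = 16·506 − 21·385
11 = −21·4433 + 184·506
11 = 184·13805 − 573·4433
So 11 = (184)·13805 + (-573)·4433.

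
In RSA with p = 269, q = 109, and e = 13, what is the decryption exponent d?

φ(n) = (p−1)(q−1) = 268·108 = 28944.
Need d with 13·d ≡ 1 (mod 28944). Apply the extended Euclidean algorithm:
28944 = 2226×13 + 6
13 = 2×6 + 1
6 = 6×1 + 0
Back-substitute:
1 = 13 − 2·6
1 = −2·28944 + 4453·13
So 13·4453 ≡ 1 (mod 28944), hence d = 4453.

4453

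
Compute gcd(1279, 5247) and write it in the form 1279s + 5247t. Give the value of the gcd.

1

Euclidean algorithm:
5247 = 4·1279 + 131
1279 = 9·131 + 100
131 = 1·100 + 31
100 = 3·31 + 7
31 = 4·7 + 3
7 = 2·3 + 1
3 = 3·1 + 0
gcd(1279, 5247) = 1.
Express as a combination:
1 = 7 − 2·3
1 = −2·31 + 9·7
1 = 9·100 − 29·31
1 = −29·131 + 38·100
1 = 38·1279 − 371·131
1 = −371·5247 + 1522·1279
So 1 = (-371)·5247 + (1522)·1279.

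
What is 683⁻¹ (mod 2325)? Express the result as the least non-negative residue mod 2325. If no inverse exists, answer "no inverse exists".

497

Extended Euclidean algorithm:
2325 = 3·683 + 276
683 = 2·276 + 131
276 = 2·131 + 14
131 = 9·14 + 5
14 = 2·5 + 4
5 = 1·4 + 1
4 = 4·1 + 0
gcd = 1, so the inverse exists. Back-substitute:
1 = 5 − 4
1 = −14 + 3·5
1 = 3·131 − 28·14
1 = −28·276 + 59·131
1 = 59·683 − 146·276
1 = −146·2325 + 497·683
So 683·497 ≡ 1 (mod 2325).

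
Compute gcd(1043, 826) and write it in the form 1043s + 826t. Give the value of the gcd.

Euclidean algorithm:
1043 = 1×826 + 217
826 = 3×217 + 175
217 = 1×175 + 42
175 = 4×42 + 7
42 = 6×7 + 0
gcd(1043, 826) = 7.
Back-substituting:
7 = 175 − 4·42
7 = −4·217 + 5·175
7 = 5·826 − 19·217
7 = −19·1043 + 24·826
So 7 = (-19)·1043 + (24)·826.

7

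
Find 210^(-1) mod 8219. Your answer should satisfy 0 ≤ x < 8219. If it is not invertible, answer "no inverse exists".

Apply the Euclidean algorithm to 8219 and 210:
8219 = 39×210 + 29
210 = 7×29 + 7
29 = 4×7 + 1
7 = 7×1 + 0
Since gcd(210, 8219) = 1, back-substitute to write 1 as a combination:
1 = 29 − 4·7
1 = −4·210 + 29·29
1 = 29·8219 − 1135·210
So 210·(-1135) ≡ 1 (mod 8219), and -1135 ≡ 7084 (mod 8219).

7084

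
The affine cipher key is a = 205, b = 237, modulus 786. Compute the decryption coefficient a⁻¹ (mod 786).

Apply the Euclidean algorithm to 786 and 205:
786 = 3·205 + 171
205 = 1·171 + 34
171 = 5·34 + 1
34 = 34·1 + 0
Since gcd(205, 786) = 1, back-substitute to write 1 as a combination:
1 = 171 − 5·34
1 = −5·205 + 6·171
1 = 6·786 − 23·205
Hence 205⁻¹ ≡ -23 ≡ 763 (mod 786).

763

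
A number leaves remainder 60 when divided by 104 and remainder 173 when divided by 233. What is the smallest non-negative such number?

Write x = 60 + 104·k. Then 104·k ≡ 173 − 60 ≡ 113 (mod 233).
Need 104⁻¹ mod 233. Extended Euclid on (233, 104):
233 = 2·104 + 25
104 = 4·25 + 4
25 = 6·4 + 1
4 = 4·1 + 0
Back-substitute:
1 = 25 − 6·4
1 = −6·104 + 25·25
1 = 25·233 − 56·104
104⁻¹ ≡ 177 (mod 233), so k ≡ 177·113 ≡ 196 (mod 233).
x = 60 + 104·196 = 20444.

20444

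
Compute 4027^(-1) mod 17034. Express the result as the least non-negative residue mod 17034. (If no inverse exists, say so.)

gcd(17034, 4027) by repeated division:
17034 = 4·4027 + 926
4027 = 4·926 + 323
926 = 2·323 + 280
323 = 1·280 + 43
280 = 6·43 + 22
43 = 1·22 + 21
22 = 1·21 + 1
21 = 21·1 + 0
gcd = 1, so the inverse exists. Back-substitute:
1 = 22 − 21
1 = −43 + 2·22
1 = 2·280 − 13·43
1 = −13·323 + 15·280
1 = 15·926 − 43·323
1 = −43·4027 + 187·926
1 = 187·17034 − 791·4027
Hence 4027⁻¹ ≡ -791 ≡ 16243 (mod 17034).

16243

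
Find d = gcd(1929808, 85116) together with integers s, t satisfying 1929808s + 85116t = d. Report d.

4

Euclidean algorithm:
1929808 = 22·85116 + 57256
85116 = 1·57256 + 27860
57256 = 2·27860 + 1536
27860 = 18·1536 + 212
1536 = 7·212 + 52
212 = 4·52 + 4
52 = 13·4 + 0
gcd(1929808, 85116) = 4.
Express as a combination:
4 = 212 − 4·52
4 = −4·1536 + 29·212
4 = 29·27860 − 526·1536
4 = −526·57256 + 1081·27860
4 = 1081·85116 − 1607·57256
4 = −1607·1929808 + 36435·85116
So 4 = (-1607)·1929808 + (36435)·85116.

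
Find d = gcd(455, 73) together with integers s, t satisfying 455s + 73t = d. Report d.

Apply Euclid's algorithm to 455 and 73:
455 = 6·73 + 17
73 = 4·17 + 5
17 = 3·5 + 2
5 = 2·2 + 1
2 = 2·1 + 0
gcd(455, 73) = 1.
Back-substituting:
1 = 5 − 2·2
1 = −2·17 + 7·5
1 = 7·73 − 30·17
1 = −30·455 + 187·73
So 1 = (-30)·455 + (187)·73.

1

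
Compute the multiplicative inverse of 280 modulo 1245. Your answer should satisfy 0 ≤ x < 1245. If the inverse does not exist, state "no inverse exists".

no inverse exists

Compute gcd(280, 1245):
1245 = 4×280 + 125
280 = 2×125 + 30
125 = 4×30 + 5
30 = 6×5 + 0
The gcd is 5, not 1, hence no inverse exists.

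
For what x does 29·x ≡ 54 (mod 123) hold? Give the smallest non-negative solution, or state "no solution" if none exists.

57

First find gcd(29, 123):
123 = 4·29 + 7
29 = 4·7 + 1
7 = 7·1 + 0
gcd = 1, so a unique solution mod 123 exists.
Back-substitute for the Bézout coefficients:
1 = 29 − 4·7
1 = −4·123 + 17·29
So 29·(17) ≡ 1 (mod 123), giving 29⁻¹ ≡ 17.
x ≡ 29⁻¹·54 ≡ 17·54 ≡ 57 (mod 123).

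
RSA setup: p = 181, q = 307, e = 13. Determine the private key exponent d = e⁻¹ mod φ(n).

φ(n) = (p−1)(q−1) = 180·306 = 55080.
Need d with 13·d ≡ 1 (mod 55080). Apply the extended Euclidean algorithm:
55080 = 4236·13 + 12
13 = 1·12 + 1
12 = 12·1 + 0
Back-substitute:
1 = 13 − 12
1 = −55080 + 4237·13
So 13·4237 ≡ 1 (mod 55080), hence d = 4237.

4237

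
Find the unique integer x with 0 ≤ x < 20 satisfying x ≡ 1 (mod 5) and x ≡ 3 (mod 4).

11

Write x = 1 + 5·k. Then 5·k ≡ 3 − 1 ≡ 2 (mod 4).
Need 5⁻¹ mod 4. Extended Euclid on (4, 1):
4 = 4·1 + 0
5⁻¹ ≡ 1 (mod 4), so k ≡ 1·2 ≡ 2 (mod 4).
x = 1 + 5·2 = 11.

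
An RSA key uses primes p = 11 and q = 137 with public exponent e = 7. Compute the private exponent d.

583

φ(n) = (p−1)(q−1) = 10·136 = 1360.
Need d with 7·d ≡ 1 (mod 1360). Apply the extended Euclidean algorithm:
1360 = 194·7 + 2
7 = 3·2 + 1
2 = 2·1 + 0
Back-substitute:
1 = 7 − 3·2
1 = −3·1360 + 583·7
So 7·583 ≡ 1 (mod 1360), hence d = 583.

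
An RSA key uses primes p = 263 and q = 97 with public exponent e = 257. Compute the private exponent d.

18497

φ(n) = (p−1)(q−1) = 262·96 = 25152.
Need d with 257·d ≡ 1 (mod 25152). Apply the extended Euclidean algorithm:
25152 = 97*257 + 223
257 = 1*223 + 34
223 = 6*34 + 19
34 = 1*19 + 15
19 = 1*15 + 4
15 = 3*4 + 3
4 = 1*3 + 1
3 = 3*1 + 0
Back-substitute:
1 = 4 − 3
1 = −15 + 4·4
1 = 4·19 − 5·15
1 = −5·34 + 9·19
1 = 9·223 − 59·34
1 = −59·257 + 68·223
1 = 68·25152 − 6655·257
So 257·(-6655) ≡ 1 (mod 25152), hence d ≡ -6655 ≡ 18497 (mod 25152).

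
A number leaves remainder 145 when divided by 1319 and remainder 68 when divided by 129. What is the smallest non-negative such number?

149192

Write x = 145 + 1319·k. Then 1319·k ≡ 68 − 145 ≡ 52 (mod 129).
Need 1319⁻¹ mod 129. Extended Euclid on (129, 29):
129 = 4·29 + 13
29 = 2·13 + 3
13 = 4·3 + 1
3 = 3·1 + 0
Back-substitute:
1 = 13 − 4·3
1 = −4·29 + 9·13
1 = 9·129 − 40·29
1319⁻¹ ≡ 89 (mod 129), so k ≡ 89·52 ≡ 113 (mod 129).
x = 145 + 1319·113 = 149192.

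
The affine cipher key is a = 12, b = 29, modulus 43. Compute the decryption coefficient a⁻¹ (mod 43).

18

gcd(43, 12) by repeated division:
43 = 3·12 + 7
12 = 1·7 + 5
7 = 1·5 + 2
5 = 2·2 + 1
2 = 2·1 + 0
gcd = 1, so the inverse exists. Back-substitute:
1 = 5 − 2·2
1 = −2·7 + 3·5
1 = 3·12 − 5·7
1 = −5·43 + 18·12
So 12·18 ≡ 1 (mod 43).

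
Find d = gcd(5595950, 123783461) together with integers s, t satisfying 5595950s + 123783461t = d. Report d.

Apply Euclid's algorithm to 123783461 and 5595950:
123783461 = 22*5595950 + 672561
5595950 = 8*672561 + 215462
672561 = 3*215462 + 26175
215462 = 8*26175 + 6062
26175 = 4*6062 + 1927
6062 = 3*1927 + 281
1927 = 6*281 + 241
281 = 1*241 + 40
241 = 6*40 + 1
40 = 40*1 + 0
gcd(5595950, 123783461) = 1.
Working backward:
1 = 241 − 6·40
1 = −6·281 + 7·241
1 = 7·1927 − 48·281
1 = −48·6062 + 151·1927
1 = 151·26175 − 652·6062
1 = −652·215462 + 5367·26175
1 = 5367·672561 − 16753·215462
1 = −16753·5595950 + 139391·672561
1 = 139391·123783461 − 3083355·5595950
So 1 = (139391)·123783461 + (-3083355)·5595950.

1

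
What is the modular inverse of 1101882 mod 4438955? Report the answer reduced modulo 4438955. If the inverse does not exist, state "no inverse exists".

540833

Run Euclid on (4438955, 1101882):
4438955 = 4*1101882 + 31427
1101882 = 35*31427 + 1937
31427 = 16*1937 + 435
1937 = 4*435 + 197
435 = 2*197 + 41
197 = 4*41 + 33
41 = 1*33 + 8
33 = 4*8 + 1
8 = 8*1 + 0
Since gcd(1101882, 4438955) = 1, back-substitute to write 1 as a combination:
1 = 33 − 4·8
1 = −4·41 + 5·33
1 = 5·197 − 24·41
1 = −24·435 + 53·197
1 = 53·1937 − 236·435
1 = −236·31427 + 3829·1937
1 = 3829·1101882 − 134251·31427
1 = −134251·4438955 + 540833·1101882
So 1101882·540833 ≡ 1 (mod 4438955).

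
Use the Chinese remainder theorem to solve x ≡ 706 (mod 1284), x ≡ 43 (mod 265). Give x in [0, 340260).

Write x = 706 + 1284·k. Then 1284·k ≡ 43 − 706 ≡ 132 (mod 265).
Need 1284⁻¹ mod 265. Extended Euclid on (265, 224):
265 = 1*224 + 41
224 = 5*41 + 19
41 = 2*19 + 3
19 = 6*3 + 1
3 = 3*1 + 0
Back-substitute:
1 = 19 − 6·3
1 = −6·41 + 13·19
1 = 13·224 − 71·41
1 = −71·265 + 84·224
1284⁻¹ ≡ 84 (mod 265), so k ≡ 84·132 ≡ 223 (mod 265).
x = 706 + 1284·223 = 287038.

287038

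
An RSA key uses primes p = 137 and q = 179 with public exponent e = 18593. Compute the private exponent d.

3393

φ(n) = (p−1)(q−1) = 136·178 = 24208.
Need d with 18593·d ≡ 1 (mod 24208). Apply the extended Euclidean algorithm:
24208 = 1·18593 + 5615
18593 = 3·5615 + 1748
5615 = 3·1748 + 371
1748 = 4·371 + 264
371 = 1·264 + 107
264 = 2·107 + 50
107 = 2·50 + 7
50 = 7·7 + 1
7 = 7·1 + 0
Back-substitute:
1 = 50 − 7·7
1 = −7·107 + 15·50
1 = 15·264 − 37·107
1 = −37·371 + 52·264
1 = 52·1748 − 245·371
1 = −245·5615 + 787·1748
1 = 787·18593 − 2606·5615
1 = −2606·24208 + 3393·18593
So 18593·3393 ≡ 1 (mod 24208), hence d = 3393.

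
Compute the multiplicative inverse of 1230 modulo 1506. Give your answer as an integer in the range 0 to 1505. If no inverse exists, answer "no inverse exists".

Euclidean algorithm on 1506, 1230:
1506 = 1*1230 + 276
1230 = 4*276 + 126
276 = 2*126 + 24
126 = 5*24 + 6
24 = 4*6 + 0
Since gcd = 6 > 1, 1230 is not a unit mod 1506.

no inverse exists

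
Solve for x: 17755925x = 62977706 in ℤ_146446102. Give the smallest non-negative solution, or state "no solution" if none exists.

2420688

First find gcd(17755925, 146446102):
146446102 = 8*17755925 + 4398702
17755925 = 4*4398702 + 161117
4398702 = 27*161117 + 48543
161117 = 3*48543 + 15488
48543 = 3*15488 + 2079
15488 = 7*2079 + 935
2079 = 2*935 + 209
935 = 4*209 + 99
209 = 2*99 + 11
99 = 9*11 + 0
gcd = 11 and 11 | 62977706, so solutions exist. Divide through by 11: 1614175x ≡ 5725246 (mod 13313282).
Now find 1614175⁻¹ mod 13313282:
13313282 = 8·1614175 + 399882
1614175 = 4·399882 + 14647
399882 = 27·14647 + 4413
14647 = 3·4413 + 1408
4413 = 3·1408 + 189
1408 = 7·189 + 85
189 = 2·85 + 19
85 = 4·19 + 9
19 = 2·9 + 1
9 = 9·1 + 0
Back-substitute:
1 = 19 − 2·9
1 = −2·85 + 9·19
1 = 9·189 − 20·85
1 = −20·1408 + 149·189
1 = 149·4413 − 467·1408
1 = −467·14647 + 1550·4413
1 = 1550·399882 − 42317·14647
1 = −42317·1614175 + 170818·399882
1 = 170818·13313282 − 1408861·1614175
So 1614175·(-1408861) ≡ 1 (mod 13313282), i.e. 1614175⁻¹ ≡ 11904421.
Then x ≡ 11904421·5725246 ≡ 2420688 (mod 13313282); the smallest non-negative solution is x = 2420688.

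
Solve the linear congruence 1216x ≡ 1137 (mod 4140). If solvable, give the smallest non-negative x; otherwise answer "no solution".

gcd(1216, 4140):
4140 = 3×1216 + 492
1216 = 2×492 + 232
492 = 2×232 + 28
232 = 8×28 + 8
28 = 3×8 + 4
8 = 2×4 + 0
gcd = 4, but 4 ∤ 1137, so the congruence has no solution.

no solution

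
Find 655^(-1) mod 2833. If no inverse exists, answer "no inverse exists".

Apply the Euclidean algorithm to 2833 and 655:
2833 = 4*655 + 213
655 = 3*213 + 16
213 = 13*16 + 5
16 = 3*5 + 1
5 = 5*1 + 0
gcd = 1, so the inverse exists. Back-substitute:
1 = 16 − 3·5
1 = −3·213 + 40·16
1 = 40·655 − 123·213
1 = −123·2833 + 532·655
So 655·532 ≡ 1 (mod 2833).

532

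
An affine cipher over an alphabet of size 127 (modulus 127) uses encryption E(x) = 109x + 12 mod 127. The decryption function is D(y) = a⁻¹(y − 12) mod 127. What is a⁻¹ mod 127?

7

Extended Euclidean algorithm:
127 = 1·109 + 18
109 = 6·18 + 1
18 = 18·1 + 0
gcd = 1, so the inverse exists. Back-substitute:
1 = 109 − 6·18
1 = −6·127 + 7·109
So 109·7 ≡ 1 (mod 127).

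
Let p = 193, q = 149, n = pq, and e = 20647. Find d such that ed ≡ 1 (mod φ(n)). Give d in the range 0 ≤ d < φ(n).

φ(n) = (p−1)(q−1) = 192·148 = 28416.
Need d with 20647·d ≡ 1 (mod 28416). Apply the extended Euclidean algorithm:
28416 = 1×20647 + 7769
20647 = 2×7769 + 5109
7769 = 1×5109 + 2660
5109 = 1×2660 + 2449
2660 = 1×2449 + 211
2449 = 11×211 + 128
211 = 1×128 + 83
128 = 1×83 + 45
83 = 1×45 + 38
45 = 1×38 + 7
38 = 5×7 + 3
7 = 2×3 + 1
3 = 3×1 + 0
Back-substitute:
1 = 7 − 2·3
1 = −2·38 + 11·7
1 = 11·45 − 13·38
1 = −13·83 + 24·45
1 = 24·128 − 37·83
1 = −37·211 + 61·128
1 = 61·2449 − 708·211
1 = −708·2660 + 769·2449
1 = 769·5109 − 1477·2660
1 = −1477·7769 + 2246·5109
1 = 2246·20647 − 5969·7769
1 = −5969·28416 + 8215·20647
So 20647·8215 ≡ 1 (mod 28416), hence d = 8215.

8215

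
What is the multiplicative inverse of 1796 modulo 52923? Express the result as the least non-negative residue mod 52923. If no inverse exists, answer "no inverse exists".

4037

gcd(52923, 1796) by repeated division:
52923 = 29*1796 + 839
1796 = 2*839 + 118
839 = 7*118 + 13
118 = 9*13 + 1
13 = 13*1 + 0
gcd = 1, so the inverse exists. Back-substitute:
1 = 118 − 9·13
1 = −9·839 + 64·118
1 = 64·1796 − 137·839
1 = −137·52923 + 4037·1796
So 1796·4037 ≡ 1 (mod 52923).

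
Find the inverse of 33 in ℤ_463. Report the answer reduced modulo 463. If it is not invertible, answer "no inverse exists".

449

gcd(463, 33) by repeated division:
463 = 14×33 + 1
33 = 33×1 + 0
gcd = 1, so the inverse exists. Back-substitute:
1 = 463 − 14·33
Hence 33⁻¹ ≡ -14 ≡ 449 (mod 463).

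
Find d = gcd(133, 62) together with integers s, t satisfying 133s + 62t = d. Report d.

1

Euclidean algorithm:
133 = 2*62 + 9
62 = 6*9 + 8
9 = 1*8 + 1
8 = 8*1 + 0
gcd(133, 62) = 1.
Back-substituting:
1 = 9 − 8
1 = −62 + 7·9
1 = 7·133 − 15·62
So 1 = (7)·133 + (-15)·62.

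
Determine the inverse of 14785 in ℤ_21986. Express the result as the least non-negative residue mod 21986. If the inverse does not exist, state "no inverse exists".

gcd(21986, 14785) by repeated division:
21986 = 1·14785 + 7201
14785 = 2·7201 + 383
7201 = 18·383 + 307
383 = 1·307 + 76
307 = 4·76 + 3
76 = 25·3 + 1
3 = 3·1 + 0
gcd = 1, so the inverse exists. Back-substitute:
1 = 76 − 25·3
1 = −25·307 + 101·76
1 = 101·383 − 126·307
1 = −126·7201 + 2369·383
1 = 2369·14785 − 4864·7201
1 = −4864·21986 + 7233·14785
So 14785·7233 ≡ 1 (mod 21986).

7233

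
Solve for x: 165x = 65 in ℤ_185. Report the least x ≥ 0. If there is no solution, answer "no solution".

First find gcd(165, 185):
185 = 1·165 + 20
165 = 8·20 + 5
20 = 4·5 + 0
gcd = 5 and 5 | 65, so solutions exist. Divide through by 5: 33x ≡ 13 (mod 37).
Now find 33⁻¹ mod 37:
37 = 1×33 + 4
33 = 8×4 + 1
4 = 4×1 + 0
Back-substitute:
1 = 33 − 8·4
1 = −8·37 + 9·33
So 33⁻¹ ≡ 9 (mod 37).
Then x ≡ 9·13 ≡ 6 (mod 37); the smallest non-negative solution is x = 6.

6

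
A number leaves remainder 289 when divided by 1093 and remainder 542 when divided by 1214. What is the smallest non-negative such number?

359886

Write x = 289 + 1093·k. Then 1093·k ≡ 542 − 289 ≡ 253 (mod 1214).
Need 1093⁻¹ mod 1214. Extended Euclid on (1214, 1093):
1214 = 1·1093 + 121
1093 = 9·121 + 4
121 = 30·4 + 1
4 = 4·1 + 0
Back-substitute:
1 = 121 − 30·4
1 = −30·1093 + 271·121
1 = 271·1214 − 301·1093
1093⁻¹ ≡ 913 (mod 1214), so k ≡ 913·253 ≡ 329 (mod 1214).
x = 289 + 1093·329 = 359886.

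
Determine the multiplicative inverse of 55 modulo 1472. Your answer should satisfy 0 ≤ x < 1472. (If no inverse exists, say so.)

455

Run Euclid on (1472, 55):
1472 = 26·55 + 42
55 = 1·42 + 13
42 = 3·13 + 3
13 = 4·3 + 1
3 = 3·1 + 0
gcd = 1, so the inverse exists. Back-substitute:
1 = 13 − 4·3
1 = −4·42 + 13·13
1 = 13·55 − 17·42
1 = −17·1472 + 455·55
So 55·455 ≡ 1 (mod 1472).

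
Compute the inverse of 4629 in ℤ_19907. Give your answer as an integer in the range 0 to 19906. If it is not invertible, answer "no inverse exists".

14712

Apply the Euclidean algorithm to 19907 and 4629:
19907 = 4·4629 + 1391
4629 = 3·1391 + 456
1391 = 3·456 + 23
456 = 19·23 + 19
23 = 1·19 + 4
19 = 4·4 + 3
4 = 1·3 + 1
3 = 3·1 + 0
gcd = 1, so the inverse exists. Back-substitute:
1 = 4 − 3
1 = −19 + 5·4
1 = 5·23 − 6·19
1 = −6·456 + 119·23
1 = 119·1391 − 363·456
1 = −363·4629 + 1208·1391
1 = 1208·19907 − 5195·4629
So 4629·(-5195) ≡ 1 (mod 19907), and -5195 ≡ 14712 (mod 19907).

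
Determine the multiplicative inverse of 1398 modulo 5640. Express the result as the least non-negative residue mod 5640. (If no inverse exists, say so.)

Euclidean algorithm on 5640, 1398:
5640 = 4·1398 + 48
1398 = 29·48 + 6
48 = 8·6 + 0
gcd(1398, 5640) = 6 ≠ 1, so 1398 has no multiplicative inverse modulo 5640.

no inverse exists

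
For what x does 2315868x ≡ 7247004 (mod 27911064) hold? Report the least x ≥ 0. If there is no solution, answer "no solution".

1037315

First find gcd(2315868, 27911064):
27911064 = 12·2315868 + 120648
2315868 = 19·120648 + 23556
120648 = 5·23556 + 2868
23556 = 8·2868 + 612
2868 = 4·612 + 420
612 = 1·420 + 192
420 = 2·192 + 36
192 = 5·36 + 12
36 = 3·12 + 0
gcd = 12 and 12 | 7247004, so solutions exist. Divide through by 12: 192989x ≡ 603917 (mod 2325922).
Now find 192989⁻¹ mod 2325922:
2325922 = 12*192989 + 10054
192989 = 19*10054 + 1963
10054 = 5*1963 + 239
1963 = 8*239 + 51
239 = 4*51 + 35
51 = 1*35 + 16
35 = 2*16 + 3
16 = 5*3 + 1
3 = 3*1 + 0
Back-substitute:
1 = 16 − 5·3
1 = −5·35 + 11·16
1 = 11·51 − 16·35
1 = −16·239 + 75·51
1 = 75·1963 − 616·239
1 = −616·10054 + 3155·1963
1 = 3155·192989 − 60561·10054
1 = −60561·2325922 + 729887·192989
So 192989⁻¹ ≡ 729887 (mod 2325922).
Then x ≡ 729887·603917 ≡ 1037315 (mod 2325922); the smallest non-negative solution is x = 1037315.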